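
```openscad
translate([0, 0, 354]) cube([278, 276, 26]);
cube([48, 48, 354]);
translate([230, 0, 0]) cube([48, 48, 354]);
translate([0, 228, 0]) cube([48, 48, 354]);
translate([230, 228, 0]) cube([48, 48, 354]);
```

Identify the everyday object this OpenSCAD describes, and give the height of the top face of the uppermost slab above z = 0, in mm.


A stool. The seat height is 380 mm.

A 278×276×26 slab at z = 354 on four corner posts — a stool. The seat top is 354 + 26 = 380 mm.


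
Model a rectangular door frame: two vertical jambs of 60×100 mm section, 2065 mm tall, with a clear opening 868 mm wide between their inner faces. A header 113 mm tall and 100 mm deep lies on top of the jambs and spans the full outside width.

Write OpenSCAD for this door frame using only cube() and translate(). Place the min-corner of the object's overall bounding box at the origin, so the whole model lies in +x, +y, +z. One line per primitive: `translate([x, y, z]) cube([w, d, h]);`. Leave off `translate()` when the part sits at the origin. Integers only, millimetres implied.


cube([60, 100, 2065]);
translate([928, 0, 0]) cube([60, 100, 2065]);
translate([0, 0, 2065]) cube([988, 100, 113]);


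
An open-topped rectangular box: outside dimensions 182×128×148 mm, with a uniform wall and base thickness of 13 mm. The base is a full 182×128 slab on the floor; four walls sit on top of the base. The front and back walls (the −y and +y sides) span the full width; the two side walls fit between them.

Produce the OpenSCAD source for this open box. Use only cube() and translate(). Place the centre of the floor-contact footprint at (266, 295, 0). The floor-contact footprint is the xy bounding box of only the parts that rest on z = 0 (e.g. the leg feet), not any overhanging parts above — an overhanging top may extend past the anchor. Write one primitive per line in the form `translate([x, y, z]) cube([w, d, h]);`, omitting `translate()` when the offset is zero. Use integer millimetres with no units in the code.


translate([175, 231, 0]) cube([182, 128, 13]);
translate([175, 231, 13]) cube([182, 13, 135]);
translate([175, 346, 13]) cube([182, 13, 135]);
translate([175, 244, 13]) cube([13, 102, 135]);
translate([344, 244, 13]) cube([13, 102, 135]);


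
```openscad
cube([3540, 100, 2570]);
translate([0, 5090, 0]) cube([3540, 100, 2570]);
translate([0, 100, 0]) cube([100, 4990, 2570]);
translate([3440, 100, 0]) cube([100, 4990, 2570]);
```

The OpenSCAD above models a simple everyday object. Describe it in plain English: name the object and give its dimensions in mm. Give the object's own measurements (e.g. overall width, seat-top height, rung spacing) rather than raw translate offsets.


The wall frame of a small rectangular building: four walls, each 2570 mm tall and 100 mm thick, enclosing a footprint 3540 mm (x) by 5190 mm (y) outside-to-outside, with no floor or roof. The front and back walls (the −y and +y sides) span the full width; the two side walls fit between them.


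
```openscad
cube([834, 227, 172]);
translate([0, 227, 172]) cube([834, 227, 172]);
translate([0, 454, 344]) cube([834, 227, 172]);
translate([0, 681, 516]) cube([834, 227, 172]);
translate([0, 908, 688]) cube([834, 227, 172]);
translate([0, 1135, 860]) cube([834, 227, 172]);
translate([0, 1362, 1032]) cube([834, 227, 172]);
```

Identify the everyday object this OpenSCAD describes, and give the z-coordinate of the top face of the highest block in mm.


A staircase. The total rise is 1204 mm.

7 identical blocks, each offset up and back from the previous — a staircase. Each step is 172 mm tall and there are 7 of them, so the total rise is 7 × 172 = 1204 mm.


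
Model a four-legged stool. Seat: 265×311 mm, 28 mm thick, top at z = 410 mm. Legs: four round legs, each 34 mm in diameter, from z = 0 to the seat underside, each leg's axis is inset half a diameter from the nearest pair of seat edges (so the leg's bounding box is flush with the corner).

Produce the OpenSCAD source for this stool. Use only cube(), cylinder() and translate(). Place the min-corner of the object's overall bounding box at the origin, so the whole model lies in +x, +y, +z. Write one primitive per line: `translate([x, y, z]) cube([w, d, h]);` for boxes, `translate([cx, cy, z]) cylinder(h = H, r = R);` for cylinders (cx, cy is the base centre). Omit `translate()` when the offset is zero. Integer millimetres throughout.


translate([0, 0, 382]) cube([265, 311, 28]);
translate([17, 17, 0]) cylinder(h = 382, r = 17);
translate([248, 17, 0]) cylinder(h = 382, r = 17);
translate([17, 294, 0]) cylinder(h = 382, r = 17);
translate([248, 294, 0]) cylinder(h = 382, r = 17);


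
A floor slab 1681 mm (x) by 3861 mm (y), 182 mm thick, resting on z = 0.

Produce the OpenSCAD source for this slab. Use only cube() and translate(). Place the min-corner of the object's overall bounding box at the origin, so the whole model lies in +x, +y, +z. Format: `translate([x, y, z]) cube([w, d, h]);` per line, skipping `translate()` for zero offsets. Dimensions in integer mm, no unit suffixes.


cube([1681, 3861, 182]);


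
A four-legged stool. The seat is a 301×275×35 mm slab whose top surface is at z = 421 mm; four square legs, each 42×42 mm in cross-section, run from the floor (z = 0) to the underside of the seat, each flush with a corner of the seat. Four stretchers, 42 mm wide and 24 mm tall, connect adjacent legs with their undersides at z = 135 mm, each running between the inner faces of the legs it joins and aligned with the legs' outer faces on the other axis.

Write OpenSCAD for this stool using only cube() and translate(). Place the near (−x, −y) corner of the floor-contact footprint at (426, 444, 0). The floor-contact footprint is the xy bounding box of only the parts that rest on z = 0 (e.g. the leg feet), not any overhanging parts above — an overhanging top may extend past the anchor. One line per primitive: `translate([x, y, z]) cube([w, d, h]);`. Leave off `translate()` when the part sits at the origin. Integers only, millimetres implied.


translate([426, 444, 386]) cube([301, 275, 35]);
translate([426, 444, 0]) cube([42, 42, 386]);
translate([685, 444, 0]) cube([42, 42, 386]);
translate([426, 677, 0]) cube([42, 42, 386]);
translate([685, 677, 0]) cube([42, 42, 386]);
translate([468, 444, 135]) cube([217, 42, 24]);
translate([468, 677, 135]) cube([217, 42, 24]);
translate([426, 486, 135]) cube([42, 191, 24]);
translate([685, 486, 135]) cube([42, 191, 24]);


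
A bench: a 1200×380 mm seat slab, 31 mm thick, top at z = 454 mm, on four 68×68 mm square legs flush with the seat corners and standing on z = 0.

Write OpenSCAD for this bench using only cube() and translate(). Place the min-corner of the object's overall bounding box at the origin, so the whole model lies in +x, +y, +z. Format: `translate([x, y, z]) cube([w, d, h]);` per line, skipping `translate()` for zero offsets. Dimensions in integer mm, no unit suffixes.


// leg_h = 454 − 31 = 423
translate([0, 0, 423]) cube([1200, 380, 31]);
cube([68, 68, 423]);
translate([0, 312, 0]) cube([68, 68, 423]);
translate([1132, 0, 0]) cube([68, 68, 423]);
translate([1132, 312, 0]) cube([68, 68, 423]);


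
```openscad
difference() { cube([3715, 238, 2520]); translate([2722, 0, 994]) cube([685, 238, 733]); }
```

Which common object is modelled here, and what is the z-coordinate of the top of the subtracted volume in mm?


A wall with a window opening. The window head height is 1727 mm.

A wall with a rectangular opening subtracted — a window. Sill at z = 994, opening 733 mm tall, so the head is at 994 + 733 = 1727 mm.


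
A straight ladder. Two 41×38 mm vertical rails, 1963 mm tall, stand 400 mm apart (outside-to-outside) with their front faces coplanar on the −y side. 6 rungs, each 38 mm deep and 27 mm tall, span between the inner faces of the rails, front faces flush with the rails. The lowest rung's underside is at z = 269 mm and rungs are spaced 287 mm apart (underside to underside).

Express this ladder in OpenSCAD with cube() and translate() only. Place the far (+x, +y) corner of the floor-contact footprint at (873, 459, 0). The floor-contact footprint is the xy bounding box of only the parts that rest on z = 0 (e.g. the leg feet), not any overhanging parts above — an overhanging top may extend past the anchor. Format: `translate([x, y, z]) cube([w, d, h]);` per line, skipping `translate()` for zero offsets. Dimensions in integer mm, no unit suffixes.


// rung span = 400 - 2*41 = 318
// rung[k] z = 269 + k*287
translate([473, 421, 0]) cube([41, 38, 1963]);
translate([832, 421, 0]) cube([41, 38, 1963]);
translate([514, 421, 269]) cube([318, 38, 27]);
translate([514, 421, 556]) cube([318, 38, 27]);
translate([514, 421, 843]) cube([318, 38, 27]);
translate([514, 421, 1130]) cube([318, 38, 27]);
translate([514, 421, 1417]) cube([318, 38, 27]);
translate([514, 421, 1704]) cube([318, 38, 27]);


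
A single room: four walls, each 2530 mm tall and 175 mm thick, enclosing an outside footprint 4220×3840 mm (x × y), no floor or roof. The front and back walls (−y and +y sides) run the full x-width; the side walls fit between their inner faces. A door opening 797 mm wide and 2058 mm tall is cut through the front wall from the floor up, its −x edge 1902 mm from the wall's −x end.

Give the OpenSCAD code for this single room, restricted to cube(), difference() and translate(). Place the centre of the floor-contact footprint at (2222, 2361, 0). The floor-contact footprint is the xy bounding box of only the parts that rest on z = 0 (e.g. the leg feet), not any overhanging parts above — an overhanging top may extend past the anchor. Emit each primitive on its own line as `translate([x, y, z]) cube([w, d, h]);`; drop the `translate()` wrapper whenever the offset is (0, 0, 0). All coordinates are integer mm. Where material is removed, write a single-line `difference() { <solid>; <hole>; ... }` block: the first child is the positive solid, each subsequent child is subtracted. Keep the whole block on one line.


difference() { translate([112, 441, 0]) cube([4220, 175, 2530]); translate([2014, 441, 0]) cube([797, 175, 2058]); }
translate([112, 4106, 0]) cube([4220, 175, 2530]);
translate([112, 616, 0]) cube([175, 3490, 2530]);
translate([4157, 616, 0]) cube([175, 3490, 2530]);


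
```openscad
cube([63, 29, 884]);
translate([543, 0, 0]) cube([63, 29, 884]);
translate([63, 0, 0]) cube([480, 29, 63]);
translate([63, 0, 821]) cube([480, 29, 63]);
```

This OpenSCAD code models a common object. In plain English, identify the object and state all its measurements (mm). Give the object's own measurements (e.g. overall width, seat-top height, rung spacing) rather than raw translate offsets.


A rectangular picture frame lying in the x–z plane (depth along y). The opening is 480 mm wide (x) by 758 mm tall (z), surrounded by a border 63 mm wide on all four sides. The frame is 29 mm deep and is made of two full-height vertical stiles with two horizontal rails fitted between them.


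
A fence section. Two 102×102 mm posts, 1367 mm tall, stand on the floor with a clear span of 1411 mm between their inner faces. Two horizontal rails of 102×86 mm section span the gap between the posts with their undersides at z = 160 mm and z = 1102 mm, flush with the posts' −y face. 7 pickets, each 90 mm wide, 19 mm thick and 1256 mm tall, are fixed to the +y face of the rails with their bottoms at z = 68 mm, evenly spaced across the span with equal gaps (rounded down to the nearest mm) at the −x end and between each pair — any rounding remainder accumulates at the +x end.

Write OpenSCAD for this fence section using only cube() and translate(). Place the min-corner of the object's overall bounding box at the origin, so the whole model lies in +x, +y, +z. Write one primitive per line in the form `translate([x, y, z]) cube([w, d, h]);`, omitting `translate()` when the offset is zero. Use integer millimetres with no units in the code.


cube([102, 102, 1367]);
translate([1513, 0, 0]) cube([102, 102, 1367]);
translate([102, 0, 160]) cube([1411, 102, 86]);
translate([102, 0, 1102]) cube([1411, 102, 86]);
translate([199, 102, 68]) cube([90, 19, 1256]);
translate([386, 102, 68]) cube([90, 19, 1256]);
translate([573, 102, 68]) cube([90, 19, 1256]);
translate([760, 102, 68]) cube([90, 19, 1256]);
translate([947, 102, 68]) cube([90, 19, 1256]);
translate([1134, 102, 68]) cube([90, 19, 1256]);
translate([1321, 102, 68]) cube([90, 19, 1256]);


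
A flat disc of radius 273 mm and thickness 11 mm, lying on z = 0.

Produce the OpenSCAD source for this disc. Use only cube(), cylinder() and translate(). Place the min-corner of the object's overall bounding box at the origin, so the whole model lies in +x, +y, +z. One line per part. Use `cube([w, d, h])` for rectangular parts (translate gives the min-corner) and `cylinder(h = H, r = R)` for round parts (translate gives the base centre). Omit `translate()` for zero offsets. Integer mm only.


translate([273, 273, 0]) cylinder(h = 11, r = 273);


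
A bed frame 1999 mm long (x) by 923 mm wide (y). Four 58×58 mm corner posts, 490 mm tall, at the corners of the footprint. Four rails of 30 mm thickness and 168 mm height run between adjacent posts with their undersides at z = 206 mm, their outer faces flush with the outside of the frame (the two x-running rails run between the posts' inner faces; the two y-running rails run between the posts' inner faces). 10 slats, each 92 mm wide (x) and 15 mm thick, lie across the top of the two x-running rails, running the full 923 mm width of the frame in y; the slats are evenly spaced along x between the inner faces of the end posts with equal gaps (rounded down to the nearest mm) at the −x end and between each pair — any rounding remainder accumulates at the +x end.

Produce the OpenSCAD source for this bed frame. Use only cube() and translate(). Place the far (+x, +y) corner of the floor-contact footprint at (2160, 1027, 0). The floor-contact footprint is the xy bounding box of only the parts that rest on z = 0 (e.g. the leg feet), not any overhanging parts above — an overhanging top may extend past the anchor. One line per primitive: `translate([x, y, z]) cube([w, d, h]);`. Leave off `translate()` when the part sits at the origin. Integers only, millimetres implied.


translate([161, 104, 0]) cube([58, 58, 490]);
translate([161, 969, 0]) cube([58, 58, 490]);
translate([2102, 104, 0]) cube([58, 58, 490]);
translate([2102, 969, 0]) cube([58, 58, 490]);
translate([219, 104, 206]) cube([1883, 30, 168]);
translate([219, 997, 206]) cube([1883, 30, 168]);
translate([161, 162, 206]) cube([30, 807, 168]);
translate([2130, 162, 206]) cube([30, 807, 168]);
translate([306, 104, 374]) cube([92, 923, 15]);
translate([485, 104, 374]) cube([92, 923, 15]);
translate([664, 104, 374]) cube([92, 923, 15]);
translate([843, 104, 374]) cube([92, 923, 15]);
translate([1022, 104, 374]) cube([92, 923, 15]);
translate([1201, 104, 374]) cube([92, 923, 15]);
translate([1380, 104, 374]) cube([92, 923, 15]);
translate([1559, 104, 374]) cube([92, 923, 15]);
translate([1738, 104, 374]) cube([92, 923, 15]);
translate([1917, 104, 374]) cube([92, 923, 15]);


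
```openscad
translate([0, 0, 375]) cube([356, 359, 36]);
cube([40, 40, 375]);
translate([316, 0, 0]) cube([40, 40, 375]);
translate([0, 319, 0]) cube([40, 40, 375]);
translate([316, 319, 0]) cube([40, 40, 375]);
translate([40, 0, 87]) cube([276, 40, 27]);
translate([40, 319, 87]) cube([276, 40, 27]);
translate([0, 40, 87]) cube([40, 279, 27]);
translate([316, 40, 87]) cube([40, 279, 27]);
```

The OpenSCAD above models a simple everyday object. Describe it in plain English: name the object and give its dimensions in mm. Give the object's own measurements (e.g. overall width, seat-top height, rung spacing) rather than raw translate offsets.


A four-legged stool. The seat is a 356×359×36 mm slab whose top surface is at z = 411 mm; four square legs, each 40×40 mm in cross-section, run from the floor (z = 0) to the underside of the seat, each flush with a corner of the seat. Four stretchers, 40 mm wide and 27 mm tall, connect adjacent legs with their undersides at z = 87 mm, each running between the inner faces of the legs it joins and aligned with the legs' outer faces on the other axis.


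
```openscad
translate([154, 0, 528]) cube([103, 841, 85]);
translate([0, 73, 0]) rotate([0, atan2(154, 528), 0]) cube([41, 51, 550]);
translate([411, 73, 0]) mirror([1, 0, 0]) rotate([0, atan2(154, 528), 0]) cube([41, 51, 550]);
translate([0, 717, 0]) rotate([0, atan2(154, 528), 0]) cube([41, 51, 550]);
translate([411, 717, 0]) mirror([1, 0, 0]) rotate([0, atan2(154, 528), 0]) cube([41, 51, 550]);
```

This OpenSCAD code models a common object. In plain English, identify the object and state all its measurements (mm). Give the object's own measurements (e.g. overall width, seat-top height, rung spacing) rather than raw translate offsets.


A sawhorse. A 103×841×85 mm beam (x, y, z) sits on two A-frame leg pairs. Each pair is two raked legs of 41×51 mm section (51 mm along y) splaying symmetrically in x. Each leg rises 528 mm vertically over 154 mm of horizontal reach and is 550 mm long along its own axis. Every leg's outer bottom edge rests on the floor and its outer top edge meets a bottom edge of the beam — the left legs (tilting toward +x) meet the beam's −x bottom edge, the right legs (their mirror images, tilting toward −x) meet its +x bottom edge — so the leg tops tuck under the beam, the beam's underside is 528 mm above the floor, and the feet are 411 mm apart outside-to-outside with the beam centred between them. The two leg pairs are set in 73 mm from either end of the beam.


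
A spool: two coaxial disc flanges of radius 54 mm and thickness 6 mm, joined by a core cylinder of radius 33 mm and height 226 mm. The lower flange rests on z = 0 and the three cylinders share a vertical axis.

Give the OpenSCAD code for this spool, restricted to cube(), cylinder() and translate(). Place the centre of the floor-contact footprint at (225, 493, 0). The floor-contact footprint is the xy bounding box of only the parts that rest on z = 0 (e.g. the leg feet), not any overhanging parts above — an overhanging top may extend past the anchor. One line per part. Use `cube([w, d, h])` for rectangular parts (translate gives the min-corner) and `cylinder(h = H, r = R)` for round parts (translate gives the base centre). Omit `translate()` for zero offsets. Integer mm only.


translate([225, 493, 0]) cylinder(h = 6, r = 54);
translate([225, 493, 6]) cylinder(h = 226, r = 33);
translate([225, 493, 232]) cylinder(h = 6, r = 54);


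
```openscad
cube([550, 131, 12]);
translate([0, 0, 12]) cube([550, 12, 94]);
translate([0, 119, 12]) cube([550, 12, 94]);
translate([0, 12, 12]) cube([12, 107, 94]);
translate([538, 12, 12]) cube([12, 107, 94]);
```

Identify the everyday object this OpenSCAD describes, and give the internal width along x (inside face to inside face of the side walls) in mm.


An open box. The internal width is 526 mm.

A 550×131 base slab with four walls standing on it — an open box. The base is 550 mm wide and the walls are 12 mm thick, so the internal width is 550 − 2 × 12 = 526 mm.


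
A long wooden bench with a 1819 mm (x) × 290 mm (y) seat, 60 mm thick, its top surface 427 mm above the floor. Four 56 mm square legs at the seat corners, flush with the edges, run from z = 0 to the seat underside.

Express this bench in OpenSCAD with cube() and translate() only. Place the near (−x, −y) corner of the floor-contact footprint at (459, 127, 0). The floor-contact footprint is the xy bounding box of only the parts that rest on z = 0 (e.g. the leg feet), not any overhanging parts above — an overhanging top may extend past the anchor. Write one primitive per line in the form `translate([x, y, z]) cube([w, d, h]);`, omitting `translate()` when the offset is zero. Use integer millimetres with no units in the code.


translate([459, 127, 367]) cube([1819, 290, 60]);
translate([459, 127, 0]) cube([56, 56, 367]);
translate([459, 361, 0]) cube([56, 56, 367]);
translate([2222, 127, 0]) cube([56, 56, 367]);
translate([2222, 361, 0]) cube([56, 56, 367]);


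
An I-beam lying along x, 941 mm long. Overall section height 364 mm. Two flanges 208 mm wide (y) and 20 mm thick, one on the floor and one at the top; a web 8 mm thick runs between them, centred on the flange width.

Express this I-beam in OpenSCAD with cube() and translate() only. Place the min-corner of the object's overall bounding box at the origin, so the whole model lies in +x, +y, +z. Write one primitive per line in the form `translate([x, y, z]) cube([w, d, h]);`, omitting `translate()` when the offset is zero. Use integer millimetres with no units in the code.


cube([941, 208, 20]);
translate([0, 100, 20]) cube([941, 8, 324]);
translate([0, 0, 344]) cube([941, 208, 20]);


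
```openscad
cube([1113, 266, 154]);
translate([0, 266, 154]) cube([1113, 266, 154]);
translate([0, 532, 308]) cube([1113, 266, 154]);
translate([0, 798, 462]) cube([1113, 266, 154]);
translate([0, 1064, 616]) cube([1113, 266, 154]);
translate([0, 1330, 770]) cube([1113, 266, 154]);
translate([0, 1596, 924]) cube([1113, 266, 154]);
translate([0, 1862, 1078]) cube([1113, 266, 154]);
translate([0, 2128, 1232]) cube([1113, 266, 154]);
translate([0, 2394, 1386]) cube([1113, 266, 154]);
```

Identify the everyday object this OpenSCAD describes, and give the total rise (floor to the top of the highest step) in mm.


A staircase. The total rise is 1540 mm.

10 identical blocks, each offset up and back from the previous — a staircase. Each step is 154 mm tall and there are 10 of them, so the total rise is 10 × 154 = 1540 mm.


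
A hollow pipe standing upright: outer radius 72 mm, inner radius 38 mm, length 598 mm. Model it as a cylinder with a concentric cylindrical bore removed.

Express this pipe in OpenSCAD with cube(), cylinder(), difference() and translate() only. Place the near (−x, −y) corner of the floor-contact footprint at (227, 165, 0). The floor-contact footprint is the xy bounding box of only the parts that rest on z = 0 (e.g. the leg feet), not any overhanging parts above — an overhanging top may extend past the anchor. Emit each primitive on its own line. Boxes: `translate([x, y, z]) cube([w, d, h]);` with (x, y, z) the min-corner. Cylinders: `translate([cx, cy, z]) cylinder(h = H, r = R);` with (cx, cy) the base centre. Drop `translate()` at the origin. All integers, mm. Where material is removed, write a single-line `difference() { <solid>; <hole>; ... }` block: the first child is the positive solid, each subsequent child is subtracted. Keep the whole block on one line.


difference() { translate([299, 237, 0]) cylinder(h = 598, r = 72); translate([299, 237, 0]) cylinder(h = 598, r = 38); }


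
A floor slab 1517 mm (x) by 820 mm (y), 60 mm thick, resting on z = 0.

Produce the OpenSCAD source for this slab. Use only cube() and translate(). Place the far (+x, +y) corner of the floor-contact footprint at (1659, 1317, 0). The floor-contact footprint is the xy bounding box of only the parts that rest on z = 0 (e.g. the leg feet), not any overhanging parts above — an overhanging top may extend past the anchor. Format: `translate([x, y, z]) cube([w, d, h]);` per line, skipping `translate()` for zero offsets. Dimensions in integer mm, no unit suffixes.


translate([142, 497, 0]) cube([1517, 820, 60]);


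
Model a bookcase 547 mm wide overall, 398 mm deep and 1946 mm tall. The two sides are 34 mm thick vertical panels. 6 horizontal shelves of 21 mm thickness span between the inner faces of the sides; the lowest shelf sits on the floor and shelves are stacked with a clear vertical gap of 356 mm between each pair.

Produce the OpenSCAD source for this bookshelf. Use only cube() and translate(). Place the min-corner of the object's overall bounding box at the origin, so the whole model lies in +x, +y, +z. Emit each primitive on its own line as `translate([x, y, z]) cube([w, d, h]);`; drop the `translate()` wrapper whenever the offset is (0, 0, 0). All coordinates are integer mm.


cube([34, 398, 1946]);
translate([513, 0, 0]) cube([34, 398, 1946]);
translate([34, 0, 0]) cube([479, 398, 21]);
translate([34, 0, 377]) cube([479, 398, 21]);
translate([34, 0, 754]) cube([479, 398, 21]);
translate([34, 0, 1131]) cube([479, 398, 21]);
translate([34, 0, 1508]) cube([479, 398, 21]);
translate([34, 0, 1885]) cube([479, 398, 21]);


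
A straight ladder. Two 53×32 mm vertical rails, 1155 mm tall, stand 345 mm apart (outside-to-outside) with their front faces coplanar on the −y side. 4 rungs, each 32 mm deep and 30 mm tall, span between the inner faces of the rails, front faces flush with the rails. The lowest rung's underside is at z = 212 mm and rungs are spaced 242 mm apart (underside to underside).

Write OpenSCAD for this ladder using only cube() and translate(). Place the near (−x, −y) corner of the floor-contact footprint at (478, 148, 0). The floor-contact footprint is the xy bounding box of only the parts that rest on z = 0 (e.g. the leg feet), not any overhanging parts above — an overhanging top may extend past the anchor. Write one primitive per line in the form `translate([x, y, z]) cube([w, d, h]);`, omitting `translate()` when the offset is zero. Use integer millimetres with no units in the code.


translate([478, 148, 0]) cube([53, 32, 1155]);
translate([770, 148, 0]) cube([53, 32, 1155]);
translate([531, 148, 212]) cube([239, 32, 30]);
translate([531, 148, 454]) cube([239, 32, 30]);
translate([531, 148, 696]) cube([239, 32, 30]);
translate([531, 148, 938]) cube([239, 32, 30]);


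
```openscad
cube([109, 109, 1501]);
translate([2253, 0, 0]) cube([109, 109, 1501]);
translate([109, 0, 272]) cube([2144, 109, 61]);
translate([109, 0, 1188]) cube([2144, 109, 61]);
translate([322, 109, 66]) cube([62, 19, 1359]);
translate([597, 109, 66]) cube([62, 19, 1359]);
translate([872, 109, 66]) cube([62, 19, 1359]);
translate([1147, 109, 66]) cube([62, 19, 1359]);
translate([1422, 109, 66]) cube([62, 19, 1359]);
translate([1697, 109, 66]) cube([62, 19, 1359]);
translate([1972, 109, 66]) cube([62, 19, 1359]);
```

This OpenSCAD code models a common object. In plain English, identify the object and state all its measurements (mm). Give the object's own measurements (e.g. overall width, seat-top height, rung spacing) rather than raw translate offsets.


A fence section. Two 109×109 mm posts, 1501 mm tall, stand on the floor with a clear span of 2144 mm between their inner faces. Two horizontal rails of 109×61 mm section span the gap between the posts with their undersides at z = 272 mm and z = 1188 mm, flush with the posts' −y face. 7 pickets, each 62 mm wide, 19 mm thick and 1359 mm tall, are fixed to the +y face of the rails with their bottoms at z = 66 mm, spaced across the span with a 213 mm gap after the −x post and between neighbouring pickets, with 219 mm left before the +x post.


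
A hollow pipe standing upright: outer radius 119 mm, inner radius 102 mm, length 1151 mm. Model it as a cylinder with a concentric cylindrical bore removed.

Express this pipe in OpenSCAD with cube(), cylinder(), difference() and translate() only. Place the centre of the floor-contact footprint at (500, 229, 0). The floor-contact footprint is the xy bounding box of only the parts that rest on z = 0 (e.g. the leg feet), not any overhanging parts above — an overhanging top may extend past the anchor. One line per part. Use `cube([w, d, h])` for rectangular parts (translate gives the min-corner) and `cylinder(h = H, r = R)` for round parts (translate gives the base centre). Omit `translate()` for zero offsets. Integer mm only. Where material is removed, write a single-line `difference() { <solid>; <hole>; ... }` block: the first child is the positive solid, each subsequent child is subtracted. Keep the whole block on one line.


difference() { translate([500, 229, 0]) cylinder(h = 1151, r = 119); translate([500, 229, 0]) cylinder(h = 1151, r = 102); }


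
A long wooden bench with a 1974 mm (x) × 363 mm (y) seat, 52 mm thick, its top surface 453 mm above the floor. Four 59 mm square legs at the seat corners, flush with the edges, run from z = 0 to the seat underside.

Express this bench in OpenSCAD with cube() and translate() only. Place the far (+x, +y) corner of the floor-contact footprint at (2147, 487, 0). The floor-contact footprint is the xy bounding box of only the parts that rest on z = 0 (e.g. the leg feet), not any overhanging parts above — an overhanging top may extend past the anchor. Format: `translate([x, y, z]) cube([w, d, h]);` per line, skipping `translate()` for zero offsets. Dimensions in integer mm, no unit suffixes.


// leg_h = 453 − 52 = 401
translate([173, 124, 401]) cube([1974, 363, 52]);
translate([173, 124, 0]) cube([59, 59, 401]);
translate([173, 428, 0]) cube([59, 59, 401]);
translate([2088, 124, 0]) cube([59, 59, 401]);
translate([2088, 428, 0]) cube([59, 59, 401]);


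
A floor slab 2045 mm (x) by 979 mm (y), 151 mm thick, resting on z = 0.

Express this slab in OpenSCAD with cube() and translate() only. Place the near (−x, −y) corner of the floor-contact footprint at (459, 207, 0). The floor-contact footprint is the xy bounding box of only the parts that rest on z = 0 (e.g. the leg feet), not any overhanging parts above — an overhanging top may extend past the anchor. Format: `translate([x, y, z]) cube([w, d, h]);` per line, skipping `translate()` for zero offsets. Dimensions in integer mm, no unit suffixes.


translate([459, 207, 0]) cube([2045, 979, 151]);


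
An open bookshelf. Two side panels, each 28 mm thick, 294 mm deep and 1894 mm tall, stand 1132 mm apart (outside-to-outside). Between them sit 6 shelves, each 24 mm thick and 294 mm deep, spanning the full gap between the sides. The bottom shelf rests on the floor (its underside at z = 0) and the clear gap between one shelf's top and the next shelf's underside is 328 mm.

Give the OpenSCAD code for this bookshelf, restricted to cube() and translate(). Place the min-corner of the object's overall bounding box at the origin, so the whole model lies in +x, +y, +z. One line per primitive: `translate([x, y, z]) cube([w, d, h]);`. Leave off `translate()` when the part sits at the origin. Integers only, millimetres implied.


cube([28, 294, 1894]);
translate([1104, 0, 0]) cube([28, 294, 1894]);
translate([28, 0, 0]) cube([1076, 294, 24]);
translate([28, 0, 352]) cube([1076, 294, 24]);
translate([28, 0, 704]) cube([1076, 294, 24]);
translate([28, 0, 1056]) cube([1076, 294, 24]);
translate([28, 0, 1408]) cube([1076, 294, 24]);
translate([28, 0, 1760]) cube([1076, 294, 24]);


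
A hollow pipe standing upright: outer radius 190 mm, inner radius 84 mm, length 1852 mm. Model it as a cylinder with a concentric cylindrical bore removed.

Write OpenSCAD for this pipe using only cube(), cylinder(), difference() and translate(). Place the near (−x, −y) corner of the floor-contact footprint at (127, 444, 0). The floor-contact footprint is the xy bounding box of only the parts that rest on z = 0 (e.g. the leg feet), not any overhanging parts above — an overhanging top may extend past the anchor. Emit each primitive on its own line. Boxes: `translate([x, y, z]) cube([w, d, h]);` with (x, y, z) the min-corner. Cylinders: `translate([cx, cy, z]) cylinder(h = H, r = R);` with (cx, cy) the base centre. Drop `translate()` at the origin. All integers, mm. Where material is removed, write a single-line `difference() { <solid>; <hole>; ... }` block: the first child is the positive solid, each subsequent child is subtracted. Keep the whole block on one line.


difference() { translate([317, 634, 0]) cylinder(h = 1852, r = 190); translate([317, 634, 0]) cylinder(h = 1852, r = 84); }


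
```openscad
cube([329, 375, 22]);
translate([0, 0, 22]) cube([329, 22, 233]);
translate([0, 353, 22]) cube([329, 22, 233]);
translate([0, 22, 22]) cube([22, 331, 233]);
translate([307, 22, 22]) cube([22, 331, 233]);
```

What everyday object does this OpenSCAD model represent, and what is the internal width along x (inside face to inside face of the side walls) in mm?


An open box. The internal width is 285 mm.

A 329×375 base slab with four walls standing on it — an open box. The base is 329 mm wide and the walls are 22 mm thick, so the internal width is 329 − 2 × 22 = 285 mm.


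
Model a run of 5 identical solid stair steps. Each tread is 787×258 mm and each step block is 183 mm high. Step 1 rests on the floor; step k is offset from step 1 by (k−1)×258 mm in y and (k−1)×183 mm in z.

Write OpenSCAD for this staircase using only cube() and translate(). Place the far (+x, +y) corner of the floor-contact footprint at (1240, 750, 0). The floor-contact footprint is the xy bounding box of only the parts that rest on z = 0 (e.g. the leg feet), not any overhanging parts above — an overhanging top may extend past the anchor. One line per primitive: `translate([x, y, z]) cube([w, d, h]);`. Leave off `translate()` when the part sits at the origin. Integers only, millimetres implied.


translate([453, 492, 0]) cube([787, 258, 183]);
translate([453, 750, 183]) cube([787, 258, 183]);
translate([453, 1008, 366]) cube([787, 258, 183]);
translate([453, 1266, 549]) cube([787, 258, 183]);
translate([453, 1524, 732]) cube([787, 258, 183]);


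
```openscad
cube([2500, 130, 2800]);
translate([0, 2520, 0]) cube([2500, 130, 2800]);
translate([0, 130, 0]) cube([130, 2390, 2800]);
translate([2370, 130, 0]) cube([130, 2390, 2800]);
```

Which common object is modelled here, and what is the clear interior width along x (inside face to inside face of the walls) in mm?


A house (or room) frame. The interior width is 2240 mm.

Four 2800 mm walls enclosing a rectangle with no floor or roof — a room or house frame. Outside width is 2500 mm and wall thickness is 130 mm, so the interior width is 2500 − 2 × 130 = 2240 mm.


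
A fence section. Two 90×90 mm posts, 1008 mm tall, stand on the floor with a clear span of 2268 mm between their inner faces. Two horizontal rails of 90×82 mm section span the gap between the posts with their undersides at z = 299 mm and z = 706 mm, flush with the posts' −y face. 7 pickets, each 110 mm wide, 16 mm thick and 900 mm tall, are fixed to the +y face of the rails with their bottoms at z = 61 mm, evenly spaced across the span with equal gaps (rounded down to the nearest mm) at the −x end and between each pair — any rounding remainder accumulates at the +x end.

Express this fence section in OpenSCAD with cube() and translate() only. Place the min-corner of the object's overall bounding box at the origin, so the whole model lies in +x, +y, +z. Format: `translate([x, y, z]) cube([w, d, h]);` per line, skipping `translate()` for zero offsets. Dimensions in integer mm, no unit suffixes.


cube([90, 90, 1008]);
translate([2358, 0, 0]) cube([90, 90, 1008]);
translate([90, 0, 299]) cube([2268, 90, 82]);
translate([90, 0, 706]) cube([2268, 90, 82]);
translate([277, 90, 61]) cube([110, 16, 900]);
translate([574, 90, 61]) cube([110, 16, 900]);
translate([871, 90, 61]) cube([110, 16, 900]);
translate([1168, 90, 61]) cube([110, 16, 900]);
translate([1465, 90, 61]) cube([110, 16, 900]);
translate([1762, 90, 61]) cube([110, 16, 900]);
translate([2059, 90, 61]) cube([110, 16, 900]);


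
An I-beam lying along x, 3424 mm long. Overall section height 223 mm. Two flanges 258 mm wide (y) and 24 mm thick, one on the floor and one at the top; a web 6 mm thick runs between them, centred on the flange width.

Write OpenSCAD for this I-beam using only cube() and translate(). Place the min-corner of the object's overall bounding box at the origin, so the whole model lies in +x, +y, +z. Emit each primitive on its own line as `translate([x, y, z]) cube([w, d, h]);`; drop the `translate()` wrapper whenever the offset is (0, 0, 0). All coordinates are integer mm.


cube([3424, 258, 24]);
translate([0, 126, 24]) cube([3424, 6, 175]);
translate([0, 0, 199]) cube([3424, 258, 24]);


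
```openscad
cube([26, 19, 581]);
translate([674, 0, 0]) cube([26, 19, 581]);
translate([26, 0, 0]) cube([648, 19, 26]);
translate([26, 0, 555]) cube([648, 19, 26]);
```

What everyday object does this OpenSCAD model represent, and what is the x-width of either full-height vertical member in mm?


A picture frame. The border width is 26 mm.

Four thin pieces enclosing a rectangular opening — a picture frame. The two full-height stiles are 581 mm tall; the top rail sits at z = 555 and is 26 mm tall, so the border above the opening is 581 − 555 = 26 mm, matching the stile x-width.


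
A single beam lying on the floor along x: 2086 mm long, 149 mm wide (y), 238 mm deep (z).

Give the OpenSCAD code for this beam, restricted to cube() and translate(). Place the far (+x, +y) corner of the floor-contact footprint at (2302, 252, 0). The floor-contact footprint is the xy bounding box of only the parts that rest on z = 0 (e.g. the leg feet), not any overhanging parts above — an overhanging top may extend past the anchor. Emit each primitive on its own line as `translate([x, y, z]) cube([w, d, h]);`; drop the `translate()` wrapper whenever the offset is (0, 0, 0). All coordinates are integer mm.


translate([216, 103, 0]) cube([2086, 149, 238]);


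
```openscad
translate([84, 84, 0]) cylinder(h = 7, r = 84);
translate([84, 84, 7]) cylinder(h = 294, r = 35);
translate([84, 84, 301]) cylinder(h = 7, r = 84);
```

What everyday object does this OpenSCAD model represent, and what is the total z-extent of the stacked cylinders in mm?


A spool. The overall height is 308 mm.

Three coaxial cylinders, large–small–large — a spool. Two 7 mm flanges and a 294 mm core give 7 + 294 + 7 = 308 mm.


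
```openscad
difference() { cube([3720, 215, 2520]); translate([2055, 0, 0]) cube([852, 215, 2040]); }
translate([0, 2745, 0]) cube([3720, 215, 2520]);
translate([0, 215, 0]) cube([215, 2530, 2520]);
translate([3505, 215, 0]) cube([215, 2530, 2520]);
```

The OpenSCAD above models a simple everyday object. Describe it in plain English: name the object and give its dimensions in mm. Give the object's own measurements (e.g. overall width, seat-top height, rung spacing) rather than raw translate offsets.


A single room: four walls, each 2520 mm tall and 215 mm thick, enclosing an outside footprint 3720×2960 mm (x × y), no floor or roof. The front and back walls (−y and +y sides) run the full x-width; the side walls fit between their inner faces. A door opening 852 mm wide and 2040 mm tall is cut through the front wall from the floor up, its −x edge 2055 mm from the wall's −x end.


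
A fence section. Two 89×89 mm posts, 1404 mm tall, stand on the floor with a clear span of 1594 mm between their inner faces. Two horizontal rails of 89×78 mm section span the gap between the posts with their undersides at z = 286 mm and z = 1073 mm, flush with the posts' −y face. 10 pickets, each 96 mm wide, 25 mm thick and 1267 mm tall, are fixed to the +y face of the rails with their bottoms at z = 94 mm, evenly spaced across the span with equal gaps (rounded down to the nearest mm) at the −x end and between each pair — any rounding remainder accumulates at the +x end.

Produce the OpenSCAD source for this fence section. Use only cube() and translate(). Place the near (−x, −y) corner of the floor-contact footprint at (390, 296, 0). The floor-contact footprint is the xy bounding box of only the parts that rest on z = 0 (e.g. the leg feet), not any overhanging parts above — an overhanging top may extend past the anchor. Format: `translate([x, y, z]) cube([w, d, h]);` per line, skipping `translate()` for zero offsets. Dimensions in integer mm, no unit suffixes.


translate([390, 296, 0]) cube([89, 89, 1404]);
translate([2073, 296, 0]) cube([89, 89, 1404]);
translate([479, 296, 286]) cube([1594, 89, 78]);
translate([479, 296, 1073]) cube([1594, 89, 78]);
translate([536, 385, 94]) cube([96, 25, 1267]);
translate([689, 385, 94]) cube([96, 25, 1267]);
translate([842, 385, 94]) cube([96, 25, 1267]);
translate([995, 385, 94]) cube([96, 25, 1267]);
translate([1148, 385, 94]) cube([96, 25, 1267]);
translate([1301, 385, 94]) cube([96, 25, 1267]);
translate([1454, 385, 94]) cube([96, 25, 1267]);
translate([1607, 385, 94]) cube([96, 25, 1267]);
translate([1760, 385, 94]) cube([96, 25, 1267]);
translate([1913, 385, 94]) cube([96, 25, 1267]);
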